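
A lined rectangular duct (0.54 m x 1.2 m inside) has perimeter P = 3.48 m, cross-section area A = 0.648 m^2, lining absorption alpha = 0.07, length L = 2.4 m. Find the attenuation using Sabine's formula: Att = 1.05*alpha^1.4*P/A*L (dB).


alpha^1.4 = 0.07^1.4 = 0.0241622
Attenuation rate = 1.05 * alpha^1.4 * P / A
= 1.05 * 0.0241622 * 3.48 / 0.648 = 0.136248 dB/m
Total Att = 0.136248 * 2.4 = 0.327 dB


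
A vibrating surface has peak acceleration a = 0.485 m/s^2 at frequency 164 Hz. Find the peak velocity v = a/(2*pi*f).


omega = 2*pi*f = 2*pi*164 = 1030.44 rad/s
v = a / omega = 0.485 / 1030.44 = 0.00047067 m/s


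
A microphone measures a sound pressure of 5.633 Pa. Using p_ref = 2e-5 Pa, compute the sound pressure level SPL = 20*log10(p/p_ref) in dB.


p / p_ref = 5.633 / 2e-5 = 281650
SPL = 20 * log10(281650) = 108.99 dB


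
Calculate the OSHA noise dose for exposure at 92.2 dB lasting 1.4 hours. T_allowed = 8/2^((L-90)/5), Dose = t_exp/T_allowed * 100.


T_allowed = 8 / 2^((92.2 - 90)/5) = 5.89708 hr
Dose = 1.4 / 5.89708 * 100 = 23.741 %


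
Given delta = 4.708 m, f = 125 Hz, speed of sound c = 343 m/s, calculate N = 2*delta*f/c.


N = 2*delta*f/c = 2*delta/lambda, where lambda = c/f
lambda = 343 / 125 = 2.744 m
N = 2 * 4.708 / 2.744 = 3.4315


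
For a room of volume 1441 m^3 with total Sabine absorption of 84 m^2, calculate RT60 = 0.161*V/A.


RT60 = 0.161 * 1441 / 84 = 2.7619 s


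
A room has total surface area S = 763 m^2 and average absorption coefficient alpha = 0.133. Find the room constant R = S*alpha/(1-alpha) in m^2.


R = 763 * 0.133 / (1 - 0.133) = 117.05 m^2


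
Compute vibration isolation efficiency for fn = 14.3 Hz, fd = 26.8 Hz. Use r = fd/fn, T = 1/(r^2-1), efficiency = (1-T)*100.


r = 26.8 / 14.3 = 1.87413
r^2 - 1 = 1.87413^2 - 1 = 2.51236
T = 1/2.51236 = 0.398032
Efficiency = (1 - 0.398032)*100 = 60.197 %


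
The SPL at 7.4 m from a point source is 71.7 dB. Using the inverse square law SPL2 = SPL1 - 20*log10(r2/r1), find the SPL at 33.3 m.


r2/r1 = 33.3/7.4 = 4.5
Correction = 20*log10(4.5) = 13.0643 dB
SPL2 = 71.7 - 13.0643 = 58.636 dB


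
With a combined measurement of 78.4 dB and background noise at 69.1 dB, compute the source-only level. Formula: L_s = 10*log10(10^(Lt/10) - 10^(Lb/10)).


10^(78.4/10) = 6.91831e+07
10^(69.1/10) = 8.12831e+06
Difference = 6.91831e+07 - 8.12831e+06 = 6.10548e+07
L_source = 10*log10(6.10548e+07) = 77.857 dB


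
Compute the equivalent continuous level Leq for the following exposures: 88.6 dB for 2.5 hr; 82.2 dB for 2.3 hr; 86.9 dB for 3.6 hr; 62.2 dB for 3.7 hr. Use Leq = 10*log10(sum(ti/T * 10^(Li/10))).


T_total = 2.5 + 2.3 + 3.6 + 3.7 = 12.1 hr
(2.5/12.1) * 10^(88.6/10) = 1.49677e+08
(2.3/12.1) * 10^(82.2/10) = 3.15459e+07
(3.6/12.1) * 10^(86.9/10) = 1.45719e+08
(3.7/12.1) * 10^(62.2/10) = 507477
Sum = 1.49677e+08 + 3.15459e+07 + 1.45719e+08 + 507477 = 3.27449e+08
Leq = 10*log10(3.27449e+08) = 85.151 dB


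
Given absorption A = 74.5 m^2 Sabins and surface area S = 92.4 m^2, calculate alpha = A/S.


Absorption coefficient = absorbed power / incident power
alpha = A / S = 74.5 / 92.4 = 0.80628


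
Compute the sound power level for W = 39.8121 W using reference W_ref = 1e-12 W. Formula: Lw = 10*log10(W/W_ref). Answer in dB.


W / W_ref = 39.8121 / 1e-12 = 3.98121e+13
Lw = 10 * log10(3.98121e+13) = 136 dB


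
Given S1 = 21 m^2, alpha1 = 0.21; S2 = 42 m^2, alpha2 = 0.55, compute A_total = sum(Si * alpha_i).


21 * 0.21 = 4.41
42 * 0.55 = 23.1
A_total = 4.41 + 23.1 = 27.51 m^2


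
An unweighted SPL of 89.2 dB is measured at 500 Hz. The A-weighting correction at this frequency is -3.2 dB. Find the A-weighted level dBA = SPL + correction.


A-weighting table: 500 Hz -> -3.2 dB correction
SPL_A = SPL + correction = 89.2 + (-3.2) = 86 dBA


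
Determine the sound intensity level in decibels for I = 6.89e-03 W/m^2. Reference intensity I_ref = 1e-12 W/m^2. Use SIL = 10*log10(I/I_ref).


I / I_ref = 6.89e-03 / 1e-12 = 6.89e+09
SIL = 10 * log10(6.89e+09) = 98.382 dB


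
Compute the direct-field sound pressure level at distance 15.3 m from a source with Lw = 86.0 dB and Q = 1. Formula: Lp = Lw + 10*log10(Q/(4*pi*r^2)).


4*pi*r^2 = 4*pi*15.3^2 = 2941.66 m^2
Q / (4*pi*r^2) = 1 / 2941.66 = 0.000339944
Lp = 86.0 + 10*log10(0.000339944) = 51.314 dB


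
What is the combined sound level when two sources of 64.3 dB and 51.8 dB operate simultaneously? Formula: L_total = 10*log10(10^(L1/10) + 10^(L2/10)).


10^(64.3/10) = 2.69153e+06
10^(51.8/10) = 151356
Sum = 2.69153e+06 + 151356 = 2.84289e+06
L_total = 10*log10(2.84289e+06) = 64.538 dB


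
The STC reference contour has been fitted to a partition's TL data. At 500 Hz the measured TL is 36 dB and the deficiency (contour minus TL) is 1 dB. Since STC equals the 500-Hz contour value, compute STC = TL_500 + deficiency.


By ASTM E413, STC = value of the fitted reference contour at 500 Hz.
Contour value at 500 Hz = TL_500 + deficiency = 36 + 1 = 37
STC = 37


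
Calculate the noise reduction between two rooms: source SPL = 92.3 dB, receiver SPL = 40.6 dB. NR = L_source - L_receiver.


NR = L_source - L_receiver (difference between source and receiving room levels)
NR = 92.3 - 40.6 = 51.7 dB


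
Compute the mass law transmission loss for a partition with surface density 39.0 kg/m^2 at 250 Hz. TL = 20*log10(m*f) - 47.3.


m * f = 39.0 * 250 = 9750
20*log10(9750) = 79.7801 dB
TL = 79.7801 - 47.3 = 32.48 dB


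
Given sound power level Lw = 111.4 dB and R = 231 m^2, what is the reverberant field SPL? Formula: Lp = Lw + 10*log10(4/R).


4/R = 4/231 = 0.017316
Lp = 111.4 + 10*log10(0.017316) = 93.784 dB


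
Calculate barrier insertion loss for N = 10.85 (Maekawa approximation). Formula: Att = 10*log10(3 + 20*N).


3 + 20*N = 3 + 20*10.85 = 220
Att = 10*log10(220) = 23.424 dB


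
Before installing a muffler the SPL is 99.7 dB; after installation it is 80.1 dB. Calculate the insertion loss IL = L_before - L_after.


Insertion loss = SPL without muffler - SPL with muffler
IL = 99.7 - 80.1 = 19.6 dB


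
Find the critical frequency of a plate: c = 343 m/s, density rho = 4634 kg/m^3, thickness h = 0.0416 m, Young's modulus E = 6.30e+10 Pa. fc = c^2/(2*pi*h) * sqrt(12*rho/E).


12*rho/E = 12*4634/6.30e+10 = 8.82667e-07
sqrt(12*rho/E) = sqrt(8.82667e-07) = 0.000939504
c^2/(2*pi*h) = 343^2/(2*pi*0.0416) = 450106
fc = 450106 * 0.000939504 = 422.88 Hz


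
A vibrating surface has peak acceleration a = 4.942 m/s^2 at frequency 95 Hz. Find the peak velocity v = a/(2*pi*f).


omega = 2*pi*f = 2*pi*95 = 596.903 rad/s
v = a / omega = 4.942 / 596.903 = 0.0082794 m/s


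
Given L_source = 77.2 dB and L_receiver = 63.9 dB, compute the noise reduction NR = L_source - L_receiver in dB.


NR = L_source - L_receiver (difference between source and receiving room levels)
NR = 77.2 - 63.9 = 13.3 dB


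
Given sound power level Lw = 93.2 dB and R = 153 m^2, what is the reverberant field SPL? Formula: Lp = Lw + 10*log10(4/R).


4/R = 4/153 = 0.0261438
Lp = 93.2 + 10*log10(0.0261438) = 77.374 dB


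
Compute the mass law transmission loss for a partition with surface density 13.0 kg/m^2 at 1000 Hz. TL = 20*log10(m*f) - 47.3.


m * f = 13.0 * 1000 = 13000
20*log10(13000) = 82.2789 dB
TL = 82.2789 - 47.3 = 34.979 dB


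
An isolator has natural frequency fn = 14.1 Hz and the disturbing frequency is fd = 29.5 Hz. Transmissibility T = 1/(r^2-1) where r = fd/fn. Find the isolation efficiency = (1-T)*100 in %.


r = 29.5 / 14.1 = 2.0922
r^2 - 1 = 2.0922^2 - 1 = 3.3773
T = 1/3.3773 = 0.296095
Efficiency = (1 - 0.296095)*100 = 70.391 %


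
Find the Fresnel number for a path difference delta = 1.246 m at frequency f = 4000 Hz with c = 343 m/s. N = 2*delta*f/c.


N = 2*delta*f/c = 2*delta/lambda, where lambda = c/f
lambda = 343 / 4000 = 0.08575 m
N = 2 * 1.246 / 0.08575 = 29.061


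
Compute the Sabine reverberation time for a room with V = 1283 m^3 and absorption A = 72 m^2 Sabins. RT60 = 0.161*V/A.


RT60 = 0.161 * 1283 / 72 = 2.8689 s


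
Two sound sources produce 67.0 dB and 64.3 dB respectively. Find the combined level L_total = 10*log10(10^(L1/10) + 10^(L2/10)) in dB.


10^(67.0/10) = 5.01187e+06
10^(64.3/10) = 2.69153e+06
Sum = 5.01187e+06 + 2.69153e+06 = 7.7034e+06
L_total = 10*log10(7.7034e+06) = 68.867 dB


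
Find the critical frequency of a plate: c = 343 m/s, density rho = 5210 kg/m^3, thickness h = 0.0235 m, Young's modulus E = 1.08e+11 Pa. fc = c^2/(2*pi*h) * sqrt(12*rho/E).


12*rho/E = 12*5210/1.08e+11 = 5.78889e-07
sqrt(12*rho/E) = sqrt(5.78889e-07) = 0.000760848
c^2/(2*pi*h) = 343^2/(2*pi*0.0235) = 796784
fc = 796784 * 0.000760848 = 606.23 Hz


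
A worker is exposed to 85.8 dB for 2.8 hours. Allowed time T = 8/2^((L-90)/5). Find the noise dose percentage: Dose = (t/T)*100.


T_allowed = 8 / 2^((85.8 - 90)/5) = 14.3204 hr
Dose = 2.8 / 14.3204 * 100 = 19.553 %


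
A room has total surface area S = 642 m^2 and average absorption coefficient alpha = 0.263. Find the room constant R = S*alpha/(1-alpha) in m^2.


R = 642 * 0.263 / (1 - 0.263) = 229.1 m^2


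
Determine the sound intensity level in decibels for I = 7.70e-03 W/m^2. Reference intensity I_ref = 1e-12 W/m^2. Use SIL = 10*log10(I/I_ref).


I / I_ref = 7.70e-03 / 1e-12 = 7.7e+09
SIL = 10 * log10(7.7e+09) = 98.865 dB


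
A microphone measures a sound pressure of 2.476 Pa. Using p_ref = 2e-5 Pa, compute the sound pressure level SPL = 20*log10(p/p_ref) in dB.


p / p_ref = 2.476 / 2e-5 = 123800
SPL = 20 * log10(123800) = 101.85 dB


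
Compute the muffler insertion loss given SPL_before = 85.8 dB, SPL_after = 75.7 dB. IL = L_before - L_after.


Insertion loss = SPL without muffler - SPL with muffler
IL = 85.8 - 75.7 = 10.1 dB


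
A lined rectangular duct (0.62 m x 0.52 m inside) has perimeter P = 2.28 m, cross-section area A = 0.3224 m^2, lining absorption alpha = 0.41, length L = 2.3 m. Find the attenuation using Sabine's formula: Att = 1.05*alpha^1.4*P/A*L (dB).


alpha^1.4 = 0.41^1.4 = 0.28701
Attenuation rate = 1.05 * alpha^1.4 * P / A
= 1.05 * 0.28701 * 2.28 / 0.3224 = 2.13121 dB/m
Total Att = 2.13121 * 2.3 = 4.9018 dB


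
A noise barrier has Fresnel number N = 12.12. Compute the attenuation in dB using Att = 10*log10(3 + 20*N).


3 + 20*N = 3 + 20*12.12 = 245.4
Att = 10*log10(245.4) = 23.899 dB


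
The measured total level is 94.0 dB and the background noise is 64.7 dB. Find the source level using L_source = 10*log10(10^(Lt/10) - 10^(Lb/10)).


10^(94.0/10) = 2.51189e+09
10^(64.7/10) = 2.95121e+06
Difference = 2.51189e+09 - 2.95121e+06 = 2.50894e+09
L_source = 10*log10(2.50894e+09) = 93.995 dB


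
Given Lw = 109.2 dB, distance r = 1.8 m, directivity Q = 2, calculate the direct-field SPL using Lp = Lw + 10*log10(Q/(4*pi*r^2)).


4*pi*r^2 = 4*pi*1.8^2 = 40.715 m^2
Q / (4*pi*r^2) = 2 / 40.715 = 0.0491219
Lp = 109.2 + 10*log10(0.0491219) = 96.113 dB


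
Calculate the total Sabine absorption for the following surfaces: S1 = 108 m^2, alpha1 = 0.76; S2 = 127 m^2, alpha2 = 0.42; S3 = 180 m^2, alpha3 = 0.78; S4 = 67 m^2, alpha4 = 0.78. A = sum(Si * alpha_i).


108 * 0.76 = 82.08
127 * 0.42 = 53.34
180 * 0.78 = 140.4
67 * 0.78 = 52.26
A_total = 82.08 + 53.34 + 140.4 + 52.26 = 328.08 m^2


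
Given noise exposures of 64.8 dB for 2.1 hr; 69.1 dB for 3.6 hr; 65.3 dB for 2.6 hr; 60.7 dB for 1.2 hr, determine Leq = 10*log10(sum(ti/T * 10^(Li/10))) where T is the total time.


T_total = 2.1 + 3.6 + 2.6 + 1.2 = 9.5 hr
(2.1/9.5) * 10^(64.8/10) = 667568
(3.6/9.5) * 10^(69.1/10) = 3.0802e+06
(2.6/9.5) * 10^(65.3/10) = 927363
(1.2/9.5) * 10^(60.7/10) = 148408
Sum = 667568 + 3.0802e+06 + 927363 + 148408 = 4.82354e+06
Leq = 10*log10(4.82354e+06) = 66.834 dB


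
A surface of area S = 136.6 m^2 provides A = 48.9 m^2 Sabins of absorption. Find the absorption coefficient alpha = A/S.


Absorption coefficient = absorbed power / incident power
alpha = A / S = 48.9 / 136.6 = 0.35798


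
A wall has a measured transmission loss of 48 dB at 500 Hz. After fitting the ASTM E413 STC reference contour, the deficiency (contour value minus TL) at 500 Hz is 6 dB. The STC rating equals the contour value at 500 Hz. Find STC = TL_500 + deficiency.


By ASTM E413, STC = value of the fitted reference contour at 500 Hz.
Contour value at 500 Hz = TL_500 + deficiency = 48 + 6 = 54
STC = 54


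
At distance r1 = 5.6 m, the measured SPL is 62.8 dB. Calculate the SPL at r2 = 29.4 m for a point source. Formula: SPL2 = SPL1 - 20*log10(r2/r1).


r2/r1 = 29.4/5.6 = 5.25
Correction = 20*log10(5.25) = 14.4032 dB
SPL2 = 62.8 - 14.4032 = 48.397 dB


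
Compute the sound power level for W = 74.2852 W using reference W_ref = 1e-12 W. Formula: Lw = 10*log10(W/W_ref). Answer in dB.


W / W_ref = 74.2852 / 1e-12 = 7.42852e+13
Lw = 10 * log10(7.42852e+13) = 138.71 dB


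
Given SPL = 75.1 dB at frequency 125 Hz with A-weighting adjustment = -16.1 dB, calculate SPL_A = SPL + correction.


A-weighting table: 125 Hz -> -16.1 dB correction
SPL_A = SPL + correction = 75.1 + (-16.1) = 59 dBA


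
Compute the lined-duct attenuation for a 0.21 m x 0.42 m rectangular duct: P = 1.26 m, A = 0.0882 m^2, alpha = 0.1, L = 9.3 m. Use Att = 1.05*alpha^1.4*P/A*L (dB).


alpha^1.4 = 0.1^1.4 = 0.0398107
Attenuation rate = 1.05 * alpha^1.4 * P / A
= 1.05 * 0.0398107 * 1.26 / 0.0882 = 0.59716 dB/m
Total Att = 0.59716 * 9.3 = 5.5536 dB


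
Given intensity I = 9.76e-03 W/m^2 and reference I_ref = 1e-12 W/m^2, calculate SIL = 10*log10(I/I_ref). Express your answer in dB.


I / I_ref = 9.76e-03 / 1e-12 = 9.76e+09
SIL = 10 * log10(9.76e+09) = 99.894 dB


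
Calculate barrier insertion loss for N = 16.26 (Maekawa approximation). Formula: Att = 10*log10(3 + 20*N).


3 + 20*N = 3 + 20*16.26 = 328.2
Att = 10*log10(328.2) = 25.161 dB


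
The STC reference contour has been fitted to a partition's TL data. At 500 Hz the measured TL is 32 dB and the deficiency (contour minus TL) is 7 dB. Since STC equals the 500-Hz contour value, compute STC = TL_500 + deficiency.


By ASTM E413, STC = value of the fitted reference contour at 500 Hz.
Contour value at 500 Hz = TL_500 + deficiency = 32 + 7 = 39
STC = 39


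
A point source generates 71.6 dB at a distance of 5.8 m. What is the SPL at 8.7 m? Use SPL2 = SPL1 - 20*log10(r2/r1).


r2/r1 = 8.7/5.8 = 1.5
Correction = 20*log10(1.5) = 3.52183 dB
SPL2 = 71.6 - 3.52183 = 68.078 dB


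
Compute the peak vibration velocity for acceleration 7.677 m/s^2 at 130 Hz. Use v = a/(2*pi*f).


omega = 2*pi*f = 2*pi*130 = 816.814 rad/s
v = a / omega = 7.677 / 816.814 = 0.0093987 m/s


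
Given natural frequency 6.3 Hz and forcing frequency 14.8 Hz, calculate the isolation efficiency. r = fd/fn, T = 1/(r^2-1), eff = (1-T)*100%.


r = 14.8 / 6.3 = 2.34921
r^2 - 1 = 2.34921^2 - 1 = 4.51879
T = 1/4.51879 = 0.221298
Efficiency = (1 - 0.221298)*100 = 77.87 %


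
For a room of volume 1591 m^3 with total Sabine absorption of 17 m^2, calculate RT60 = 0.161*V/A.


RT60 = 0.161 * 1591 / 17 = 15.068 s


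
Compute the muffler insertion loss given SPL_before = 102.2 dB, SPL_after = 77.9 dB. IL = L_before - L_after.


Insertion loss = SPL without muffler - SPL with muffler
IL = 102.2 - 77.9 = 24.3 dB


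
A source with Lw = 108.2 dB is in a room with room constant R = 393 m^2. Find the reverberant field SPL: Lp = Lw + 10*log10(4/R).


4/R = 4/393 = 0.0101781
Lp = 108.2 + 10*log10(0.0101781) = 88.277 dB


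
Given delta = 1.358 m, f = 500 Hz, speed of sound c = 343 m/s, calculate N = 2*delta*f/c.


N = 2*delta*f/c = 2*delta/lambda, where lambda = c/f
lambda = 343 / 500 = 0.686 m
N = 2 * 1.358 / 0.686 = 3.9592


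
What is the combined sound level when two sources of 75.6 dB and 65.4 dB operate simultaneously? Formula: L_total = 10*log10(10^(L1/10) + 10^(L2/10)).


10^(75.6/10) = 3.63078e+07
10^(65.4/10) = 3.46737e+06
Sum = 3.63078e+07 + 3.46737e+06 = 3.97752e+07
L_total = 10*log10(3.97752e+07) = 75.996 dB


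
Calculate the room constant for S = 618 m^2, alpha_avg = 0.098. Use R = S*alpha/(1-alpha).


R = 618 * 0.098 / (1 - 0.098) = 67.144 m^2


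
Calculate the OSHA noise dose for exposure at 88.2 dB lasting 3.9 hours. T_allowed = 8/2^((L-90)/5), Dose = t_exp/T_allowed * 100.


T_allowed = 8 / 2^((88.2 - 90)/5) = 10.2674 hr
Dose = 3.9 / 10.2674 * 100 = 37.984 %


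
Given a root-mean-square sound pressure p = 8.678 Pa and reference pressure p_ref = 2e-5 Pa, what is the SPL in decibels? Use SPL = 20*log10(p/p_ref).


p / p_ref = 8.678 / 2e-5 = 433900
SPL = 20 * log10(433900) = 112.75 dB


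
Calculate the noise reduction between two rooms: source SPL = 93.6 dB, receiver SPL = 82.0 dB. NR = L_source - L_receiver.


NR = L_source - L_receiver (difference between source and receiving room levels)
NR = 93.6 - 82.0 = 11.6 dB


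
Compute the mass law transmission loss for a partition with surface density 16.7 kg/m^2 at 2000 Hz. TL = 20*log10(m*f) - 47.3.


m * f = 16.7 * 2000 = 33400
20*log10(33400) = 90.4749 dB
TL = 90.4749 - 47.3 = 43.175 dB


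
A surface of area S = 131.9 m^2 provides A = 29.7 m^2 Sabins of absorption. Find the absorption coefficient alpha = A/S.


Absorption coefficient = absorbed power / incident power
alpha = A / S = 29.7 / 131.9 = 0.22517


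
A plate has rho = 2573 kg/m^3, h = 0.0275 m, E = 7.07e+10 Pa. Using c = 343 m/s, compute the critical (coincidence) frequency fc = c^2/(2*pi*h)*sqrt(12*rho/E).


12*rho/E = 12*2573/7.07e+10 = 4.36719e-07
sqrt(12*rho/E) = sqrt(4.36719e-07) = 0.000660847
c^2/(2*pi*h) = 343^2/(2*pi*0.0275) = 680888
fc = 680888 * 0.000660847 = 449.96 Hz


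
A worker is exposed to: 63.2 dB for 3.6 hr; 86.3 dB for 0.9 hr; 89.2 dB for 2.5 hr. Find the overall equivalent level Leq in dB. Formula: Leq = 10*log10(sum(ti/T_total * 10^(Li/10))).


T_total = 3.6 + 0.9 + 2.5 = 7.0 hr
(3.6/7.0) * 10^(63.2/10) = 1.0745e+06
(0.9/7.0) * 10^(86.3/10) = 5.48459e+07
(2.5/7.0) * 10^(89.2/10) = 2.97058e+08
Sum = 1.0745e+06 + 5.48459e+07 + 2.97058e+08 = 3.52978e+08
Leq = 10*log10(3.52978e+08) = 85.477 dB


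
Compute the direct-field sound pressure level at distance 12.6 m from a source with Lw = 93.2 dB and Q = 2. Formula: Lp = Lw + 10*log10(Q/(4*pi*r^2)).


4*pi*r^2 = 4*pi*12.6^2 = 1995.04 m^2
Q / (4*pi*r^2) = 2 / 1995.04 = 0.00100249
Lp = 93.2 + 10*log10(0.00100249) = 63.211 dB


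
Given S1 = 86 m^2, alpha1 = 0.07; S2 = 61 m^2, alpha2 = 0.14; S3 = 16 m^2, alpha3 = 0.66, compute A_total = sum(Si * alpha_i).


86 * 0.07 = 6.02
61 * 0.14 = 8.54
16 * 0.66 = 10.56
A_total = 6.02 + 8.54 + 10.56 = 25.12 m^2


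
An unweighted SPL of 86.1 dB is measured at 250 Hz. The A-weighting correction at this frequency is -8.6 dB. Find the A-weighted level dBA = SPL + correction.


A-weighting table: 250 Hz -> -8.6 dB correction
SPL_A = SPL + correction = 86.1 + (-8.6) = 77.5 dBA


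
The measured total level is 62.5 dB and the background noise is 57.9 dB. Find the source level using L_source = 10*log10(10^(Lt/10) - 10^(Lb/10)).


10^(62.5/10) = 1.77828e+06
10^(57.9/10) = 616595
Difference = 1.77828e+06 - 616595 = 1.16168e+06
L_source = 10*log10(1.16168e+06) = 60.651 dB


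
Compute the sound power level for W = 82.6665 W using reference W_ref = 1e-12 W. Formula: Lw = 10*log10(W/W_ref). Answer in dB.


W / W_ref = 82.6665 / 1e-12 = 8.26665e+13
Lw = 10 * log10(8.26665e+13) = 139.17 dB


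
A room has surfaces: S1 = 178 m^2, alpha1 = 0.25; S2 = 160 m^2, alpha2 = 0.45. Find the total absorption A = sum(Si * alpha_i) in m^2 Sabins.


178 * 0.25 = 44.5
160 * 0.45 = 72
A_total = 44.5 + 72 = 116.5 m^2


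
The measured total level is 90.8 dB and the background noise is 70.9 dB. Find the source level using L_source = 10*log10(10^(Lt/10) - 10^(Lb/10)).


10^(90.8/10) = 1.20226e+09
10^(70.9/10) = 1.23027e+07
Difference = 1.20226e+09 - 1.23027e+07 = 1.18996e+09
L_source = 10*log10(1.18996e+09) = 90.755 dB


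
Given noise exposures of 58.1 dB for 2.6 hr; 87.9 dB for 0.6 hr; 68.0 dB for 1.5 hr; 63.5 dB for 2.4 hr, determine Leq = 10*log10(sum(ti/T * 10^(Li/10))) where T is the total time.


T_total = 2.6 + 0.6 + 1.5 + 2.4 = 7.1 hr
(2.6/7.1) * 10^(58.1/10) = 236437
(0.6/7.1) * 10^(87.9/10) = 5.21066e+07
(1.5/7.1) * 10^(68.0/10) = 1.33301e+06
(2.4/7.1) * 10^(63.5/10) = 756751
Sum = 236437 + 5.21066e+07 + 1.33301e+06 + 756751 = 5.44328e+07
Leq = 10*log10(5.44328e+07) = 77.359 dB


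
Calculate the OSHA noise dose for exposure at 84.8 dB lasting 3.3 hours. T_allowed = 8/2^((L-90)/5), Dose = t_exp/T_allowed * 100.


T_allowed = 8 / 2^((84.8 - 90)/5) = 16.4498 hr
Dose = 3.3 / 16.4498 * 100 = 20.061 %


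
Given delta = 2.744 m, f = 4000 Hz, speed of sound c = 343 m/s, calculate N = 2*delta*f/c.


N = 2*delta*f/c = 2*delta/lambda, where lambda = c/f
lambda = 343 / 4000 = 0.08575 m
N = 2 * 2.744 / 0.08575 = 64


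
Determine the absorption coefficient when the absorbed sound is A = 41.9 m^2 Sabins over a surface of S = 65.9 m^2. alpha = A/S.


Absorption coefficient = absorbed power / incident power
alpha = A / S = 41.9 / 65.9 = 0.63581


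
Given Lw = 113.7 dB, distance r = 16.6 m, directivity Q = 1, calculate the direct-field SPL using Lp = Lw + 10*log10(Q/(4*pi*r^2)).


4*pi*r^2 = 4*pi*16.6^2 = 3462.79 m^2
Q / (4*pi*r^2) = 1 / 3462.79 = 0.000288784
Lp = 113.7 + 10*log10(0.000288784) = 78.306 dB


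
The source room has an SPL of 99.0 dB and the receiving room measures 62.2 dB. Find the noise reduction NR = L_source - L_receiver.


NR = L_source - L_receiver (difference between source and receiving room levels)
NR = 99.0 - 62.2 = 36.8 dB


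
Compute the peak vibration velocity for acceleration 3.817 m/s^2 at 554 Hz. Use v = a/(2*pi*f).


omega = 2*pi*f = 2*pi*554 = 3480.88 rad/s
v = a / omega = 3.817 / 3480.88 = 0.0010966 m/s


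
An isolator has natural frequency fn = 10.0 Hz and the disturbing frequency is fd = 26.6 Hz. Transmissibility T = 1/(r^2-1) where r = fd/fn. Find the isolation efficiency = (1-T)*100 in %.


r = 26.6 / 10.0 = 2.66
r^2 - 1 = 2.66^2 - 1 = 6.0756
T = 1/6.0756 = 0.164593
Efficiency = (1 - 0.164593)*100 = 83.541 %


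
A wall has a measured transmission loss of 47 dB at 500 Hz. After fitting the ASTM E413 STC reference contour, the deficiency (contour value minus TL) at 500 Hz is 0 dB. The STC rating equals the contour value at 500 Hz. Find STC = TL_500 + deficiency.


By ASTM E413, STC = value of the fitted reference contour at 500 Hz.
Contour value at 500 Hz = TL_500 + deficiency = 47 + 0 = 47
STC = 47


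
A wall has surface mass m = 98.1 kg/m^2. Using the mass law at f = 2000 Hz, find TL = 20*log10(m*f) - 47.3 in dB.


m * f = 98.1 * 2000 = 196200
20*log10(196200) = 105.854 dB
TL = 105.854 - 47.3 = 58.554 dB


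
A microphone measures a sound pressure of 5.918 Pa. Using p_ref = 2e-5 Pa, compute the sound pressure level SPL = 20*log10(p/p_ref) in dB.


p / p_ref = 5.918 / 2e-5 = 295900
SPL = 20 * log10(295900) = 109.42 dB


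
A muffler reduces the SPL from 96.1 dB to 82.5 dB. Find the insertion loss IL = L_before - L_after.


Insertion loss = SPL without muffler - SPL with muffler
IL = 96.1 - 82.5 = 13.6 dB


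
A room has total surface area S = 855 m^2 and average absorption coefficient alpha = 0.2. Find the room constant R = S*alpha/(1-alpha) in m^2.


R = 855 * 0.2 / (1 - 0.2) = 213.75 m^2


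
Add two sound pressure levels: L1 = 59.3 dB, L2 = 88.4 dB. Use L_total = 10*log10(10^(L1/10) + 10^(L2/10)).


10^(59.3/10) = 851138
10^(88.4/10) = 6.91831e+08
Sum = 851138 + 6.91831e+08 = 6.92682e+08
L_total = 10*log10(6.92682e+08) = 88.405 dB


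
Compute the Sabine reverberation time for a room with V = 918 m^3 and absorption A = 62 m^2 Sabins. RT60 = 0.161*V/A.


RT60 = 0.161 * 918 / 62 = 2.3838 s


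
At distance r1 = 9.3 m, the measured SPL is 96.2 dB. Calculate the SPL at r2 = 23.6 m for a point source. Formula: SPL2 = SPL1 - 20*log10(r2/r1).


r2/r1 = 23.6/9.3 = 2.53763
Correction = 20*log10(2.53763) = 8.08857 dB
SPL2 = 96.2 - 8.08857 = 88.111 dB


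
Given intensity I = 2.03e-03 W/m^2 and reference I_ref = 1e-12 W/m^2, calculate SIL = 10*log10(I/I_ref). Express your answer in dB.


I / I_ref = 2.03e-03 / 1e-12 = 2.03e+09
SIL = 10 * log10(2.03e+09) = 93.075 dB


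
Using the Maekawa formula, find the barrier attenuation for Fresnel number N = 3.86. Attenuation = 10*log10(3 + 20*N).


3 + 20*N = 3 + 20*3.86 = 80.2
Att = 10*log10(80.2) = 19.042 dB


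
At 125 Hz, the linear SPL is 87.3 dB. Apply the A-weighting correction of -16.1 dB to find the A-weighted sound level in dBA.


A-weighting table: 125 Hz -> -16.1 dB correction
SPL_A = SPL + correction = 87.3 + (-16.1) = 71.2 dBA


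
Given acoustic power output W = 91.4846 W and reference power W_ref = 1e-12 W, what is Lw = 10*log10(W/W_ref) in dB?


W / W_ref = 91.4846 / 1e-12 = 9.14846e+13
Lw = 10 * log10(9.14846e+13) = 139.61 dB


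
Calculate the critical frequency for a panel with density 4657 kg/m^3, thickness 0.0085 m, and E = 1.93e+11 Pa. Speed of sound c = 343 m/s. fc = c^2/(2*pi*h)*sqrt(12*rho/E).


12*rho/E = 12*4657/1.93e+11 = 2.89554e-07
sqrt(12*rho/E) = sqrt(2.89554e-07) = 0.000538102
c^2/(2*pi*h) = 343^2/(2*pi*0.0085) = 2.20287e+06
fc = 2.20287e+06 * 0.000538102 = 1185.4 Hz


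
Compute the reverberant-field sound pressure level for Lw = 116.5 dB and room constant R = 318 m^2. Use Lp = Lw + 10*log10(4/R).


4/R = 4/318 = 0.0125786
Lp = 116.5 + 10*log10(0.0125786) = 97.496 dB


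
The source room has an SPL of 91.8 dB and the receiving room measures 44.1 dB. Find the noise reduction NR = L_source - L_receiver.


NR = L_source - L_receiver (difference between source and receiving room levels)
NR = 91.8 - 44.1 = 47.7 dB


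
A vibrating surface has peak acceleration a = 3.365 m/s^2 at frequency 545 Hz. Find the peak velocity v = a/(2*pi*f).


omega = 2*pi*f = 2*pi*545 = 3424.34 rad/s
v = a / omega = 3.365 / 3424.34 = 0.00098267 m/s


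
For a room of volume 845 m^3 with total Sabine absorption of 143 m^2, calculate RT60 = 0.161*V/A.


RT60 = 0.161 * 845 / 143 = 0.95136 s


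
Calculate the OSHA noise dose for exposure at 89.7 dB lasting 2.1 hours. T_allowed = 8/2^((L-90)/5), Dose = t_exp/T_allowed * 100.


T_allowed = 8 / 2^((89.7 - 90)/5) = 8.33973 hr
Dose = 2.1 / 8.33973 * 100 = 25.181 %


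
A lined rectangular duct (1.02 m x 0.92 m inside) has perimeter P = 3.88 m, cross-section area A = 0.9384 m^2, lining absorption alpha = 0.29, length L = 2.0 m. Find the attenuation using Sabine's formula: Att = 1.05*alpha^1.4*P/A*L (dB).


alpha^1.4 = 0.29^1.4 = 0.176749
Attenuation rate = 1.05 * alpha^1.4 * P / A
= 1.05 * 0.176749 * 3.88 / 0.9384 = 0.767344 dB/m
Total Att = 0.767344 * 2.0 = 1.5347 dB


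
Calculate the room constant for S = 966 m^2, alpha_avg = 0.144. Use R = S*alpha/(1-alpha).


R = 966 * 0.144 / (1 - 0.144) = 162.5 m^2


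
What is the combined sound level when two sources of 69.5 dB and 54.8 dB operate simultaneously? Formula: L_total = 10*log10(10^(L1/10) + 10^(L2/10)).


10^(69.5/10) = 8.91251e+06
10^(54.8/10) = 301995
Sum = 8.91251e+06 + 301995 = 9.2145e+06
L_total = 10*log10(9.2145e+06) = 69.645 dB


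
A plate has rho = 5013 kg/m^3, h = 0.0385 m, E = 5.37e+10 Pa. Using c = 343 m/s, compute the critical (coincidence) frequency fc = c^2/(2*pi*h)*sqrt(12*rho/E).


12*rho/E = 12*5013/5.37e+10 = 1.12022e-06
sqrt(12*rho/E) = sqrt(1.12022e-06) = 0.0010584
c^2/(2*pi*h) = 343^2/(2*pi*0.0385) = 486349
fc = 486349 * 0.0010584 = 514.75 Hz


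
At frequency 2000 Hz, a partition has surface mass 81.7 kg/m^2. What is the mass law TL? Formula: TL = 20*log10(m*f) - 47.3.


m * f = 81.7 * 2000 = 163400
20*log10(163400) = 104.265 dB
TL = 104.265 - 47.3 = 56.965 dB


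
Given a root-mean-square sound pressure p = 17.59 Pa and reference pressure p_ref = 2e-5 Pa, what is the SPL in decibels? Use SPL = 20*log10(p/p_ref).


p / p_ref = 17.59 / 2e-5 = 879500
SPL = 20 * log10(879500) = 118.88 dB


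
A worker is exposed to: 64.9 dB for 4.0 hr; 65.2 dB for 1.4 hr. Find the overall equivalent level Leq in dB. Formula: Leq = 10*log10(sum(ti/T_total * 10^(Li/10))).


T_total = 4.0 + 1.4 = 5.4 hr
(4.0/5.4) * 10^(64.9/10) = 2.28911e+06
(1.4/5.4) * 10^(65.2/10) = 858488
Sum = 2.28911e+06 + 858488 = 3.1476e+06
Leq = 10*log10(3.1476e+06) = 64.98 dB


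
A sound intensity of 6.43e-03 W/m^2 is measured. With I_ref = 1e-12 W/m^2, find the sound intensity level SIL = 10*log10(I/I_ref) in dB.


I / I_ref = 6.43e-03 / 1e-12 = 6.43e+09
SIL = 10 * log10(6.43e+09) = 98.082 dB


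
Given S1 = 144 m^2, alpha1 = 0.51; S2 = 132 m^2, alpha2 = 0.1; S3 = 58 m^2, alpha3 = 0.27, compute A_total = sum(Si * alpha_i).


144 * 0.51 = 73.44
132 * 0.1 = 13.2
58 * 0.27 = 15.66
A_total = 73.44 + 13.2 + 15.66 = 102.3 m^2


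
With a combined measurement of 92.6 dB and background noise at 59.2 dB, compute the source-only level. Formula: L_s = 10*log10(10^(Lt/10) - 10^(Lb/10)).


10^(92.6/10) = 1.8197e+09
10^(59.2/10) = 831764
Difference = 1.8197e+09 - 831764 = 1.81887e+09
L_source = 10*log10(1.81887e+09) = 92.598 dB


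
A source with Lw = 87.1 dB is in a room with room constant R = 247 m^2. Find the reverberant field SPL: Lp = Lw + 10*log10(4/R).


4/R = 4/247 = 0.0161943
Lp = 87.1 + 10*log10(0.0161943) = 69.194 dB


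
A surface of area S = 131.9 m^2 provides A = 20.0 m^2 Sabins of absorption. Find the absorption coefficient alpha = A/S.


Absorption coefficient = absorbed power / incident power
alpha = A / S = 20.0 / 131.9 = 0.15163


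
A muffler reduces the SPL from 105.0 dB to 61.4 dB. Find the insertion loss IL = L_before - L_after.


Insertion loss = SPL without muffler - SPL with muffler
IL = 105.0 - 61.4 = 43.6 dB


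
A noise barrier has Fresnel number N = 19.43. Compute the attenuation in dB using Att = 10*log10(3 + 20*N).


3 + 20*N = 3 + 20*19.43 = 391.6
Att = 10*log10(391.6) = 25.928 dB


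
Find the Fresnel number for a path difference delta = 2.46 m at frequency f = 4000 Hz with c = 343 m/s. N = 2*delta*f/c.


N = 2*delta*f/c = 2*delta/lambda, where lambda = c/f
lambda = 343 / 4000 = 0.08575 m
N = 2 * 2.46 / 0.08575 = 57.376


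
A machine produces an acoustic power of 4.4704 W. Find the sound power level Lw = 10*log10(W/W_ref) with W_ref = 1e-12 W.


W / W_ref = 4.4704 / 1e-12 = 4.4704e+12
Lw = 10 * log10(4.4704e+12) = 126.5 dB


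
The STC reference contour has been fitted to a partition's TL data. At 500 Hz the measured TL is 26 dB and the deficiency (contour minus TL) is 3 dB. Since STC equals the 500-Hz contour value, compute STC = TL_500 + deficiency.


By ASTM E413, STC = value of the fitted reference contour at 500 Hz.
Contour value at 500 Hz = TL_500 + deficiency = 26 + 3 = 29
STC = 29


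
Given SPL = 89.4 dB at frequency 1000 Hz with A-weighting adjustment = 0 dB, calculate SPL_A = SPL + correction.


A-weighting table: 1000 Hz -> 0 dB correction
SPL_A = SPL + correction = 89.4 + (0) = 89.4 dBA


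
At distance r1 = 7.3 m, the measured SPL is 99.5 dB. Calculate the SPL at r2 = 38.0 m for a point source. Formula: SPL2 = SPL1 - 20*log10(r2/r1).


r2/r1 = 38.0/7.3 = 5.20548
Correction = 20*log10(5.20548) = 14.3292 dB
SPL2 = 99.5 - 14.3292 = 85.171 dB


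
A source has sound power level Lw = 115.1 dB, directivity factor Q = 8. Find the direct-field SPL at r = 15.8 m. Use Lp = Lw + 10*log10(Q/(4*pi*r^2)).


4*pi*r^2 = 4*pi*15.8^2 = 3137.07 m^2
Q / (4*pi*r^2) = 8 / 3137.07 = 0.00255015
Lp = 115.1 + 10*log10(0.00255015) = 89.166 dB


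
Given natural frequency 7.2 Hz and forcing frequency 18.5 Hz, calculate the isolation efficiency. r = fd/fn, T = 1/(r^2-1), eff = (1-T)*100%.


r = 18.5 / 7.2 = 2.56944
r^2 - 1 = 2.56944^2 - 1 = 5.60202
T = 1/5.60202 = 0.178507
Efficiency = (1 - 0.178507)*100 = 82.149 %


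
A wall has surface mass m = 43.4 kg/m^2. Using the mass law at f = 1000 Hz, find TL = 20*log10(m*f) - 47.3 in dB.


m * f = 43.4 * 1000 = 43400
20*log10(43400) = 92.7498 dB
TL = 92.7498 - 47.3 = 45.45 dB


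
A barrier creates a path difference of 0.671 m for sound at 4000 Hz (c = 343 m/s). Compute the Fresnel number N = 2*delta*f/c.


N = 2*delta*f/c = 2*delta/lambda, where lambda = c/f
lambda = 343 / 4000 = 0.08575 m
N = 2 * 0.671 / 0.08575 = 15.65


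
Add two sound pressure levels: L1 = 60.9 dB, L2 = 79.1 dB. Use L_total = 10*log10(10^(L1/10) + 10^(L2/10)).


10^(60.9/10) = 1.23027e+06
10^(79.1/10) = 8.12831e+07
Sum = 1.23027e+06 + 8.12831e+07 = 8.25134e+07
L_total = 10*log10(8.25134e+07) = 79.165 dB


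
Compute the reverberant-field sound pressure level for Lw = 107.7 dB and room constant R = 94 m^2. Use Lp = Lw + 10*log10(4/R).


4/R = 4/94 = 0.0425532
Lp = 107.7 + 10*log10(0.0425532) = 93.989 dB


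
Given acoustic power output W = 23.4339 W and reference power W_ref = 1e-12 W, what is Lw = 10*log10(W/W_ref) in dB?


W / W_ref = 23.4339 / 1e-12 = 2.34339e+13
Lw = 10 * log10(2.34339e+13) = 133.7 dB


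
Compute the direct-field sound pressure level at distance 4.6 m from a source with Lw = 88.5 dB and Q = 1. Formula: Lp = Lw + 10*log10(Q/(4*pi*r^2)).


4*pi*r^2 = 4*pi*4.6^2 = 265.904 m^2
Q / (4*pi*r^2) = 1 / 265.904 = 0.00376076
Lp = 88.5 + 10*log10(0.00376076) = 64.253 dB


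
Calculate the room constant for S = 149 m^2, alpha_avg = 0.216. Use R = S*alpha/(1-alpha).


R = 149 * 0.216 / (1 - 0.216) = 41.051 m^2


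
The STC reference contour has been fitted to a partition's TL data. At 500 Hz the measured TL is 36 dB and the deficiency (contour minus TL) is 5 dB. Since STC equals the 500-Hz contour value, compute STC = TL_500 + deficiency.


By ASTM E413, STC = value of the fitted reference contour at 500 Hz.
Contour value at 500 Hz = TL_500 + deficiency = 36 + 5 = 41
STC = 41


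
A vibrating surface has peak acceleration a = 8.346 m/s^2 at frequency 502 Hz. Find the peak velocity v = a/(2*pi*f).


omega = 2*pi*f = 2*pi*502 = 3154.16 rad/s
v = a / omega = 8.346 / 3154.16 = 0.002646 m/s


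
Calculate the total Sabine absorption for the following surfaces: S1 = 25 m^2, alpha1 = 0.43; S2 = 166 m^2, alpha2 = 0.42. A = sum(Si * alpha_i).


25 * 0.43 = 10.75
166 * 0.42 = 69.72
A_total = 10.75 + 69.72 = 80.47 m^2


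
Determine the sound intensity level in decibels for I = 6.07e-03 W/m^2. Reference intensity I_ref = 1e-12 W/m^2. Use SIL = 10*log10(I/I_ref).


I / I_ref = 6.07e-03 / 1e-12 = 6.07e+09
SIL = 10 * log10(6.07e+09) = 97.832 dB


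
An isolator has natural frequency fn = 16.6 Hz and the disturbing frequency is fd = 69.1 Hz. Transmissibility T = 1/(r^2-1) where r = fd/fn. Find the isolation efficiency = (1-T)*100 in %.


r = 69.1 / 16.6 = 4.16265
r^2 - 1 = 4.16265^2 - 1 = 16.3277
T = 1/16.3277 = 0.0612456
Efficiency = (1 - 0.0612456)*100 = 93.875 %


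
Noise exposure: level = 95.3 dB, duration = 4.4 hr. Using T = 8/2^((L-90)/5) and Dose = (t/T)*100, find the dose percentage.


T_allowed = 8 / 2^((95.3 - 90)/5) = 3.83706 hr
Dose = 4.4 / 3.83706 * 100 = 114.67 %


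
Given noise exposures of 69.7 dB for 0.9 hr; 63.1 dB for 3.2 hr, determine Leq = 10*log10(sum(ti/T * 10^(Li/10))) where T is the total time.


T_total = 0.9 + 3.2 = 4.1 hr
(0.9/4.1) * 10^(69.7/10) = 2.04861e+06
(3.2/4.1) * 10^(63.1/10) = 1.59355e+06
Sum = 2.04861e+06 + 1.59355e+06 = 3.64216e+06
Leq = 10*log10(3.64216e+06) = 65.614 dB


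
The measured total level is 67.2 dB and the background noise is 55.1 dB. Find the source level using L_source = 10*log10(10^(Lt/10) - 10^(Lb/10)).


10^(67.2/10) = 5.24807e+06
10^(55.1/10) = 323594
Difference = 5.24807e+06 - 323594 = 4.92448e+06
L_source = 10*log10(4.92448e+06) = 66.924 dB


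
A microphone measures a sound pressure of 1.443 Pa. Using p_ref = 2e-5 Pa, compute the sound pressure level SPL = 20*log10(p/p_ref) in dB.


p / p_ref = 1.443 / 2e-5 = 72150
SPL = 20 * log10(72150) = 97.165 dB


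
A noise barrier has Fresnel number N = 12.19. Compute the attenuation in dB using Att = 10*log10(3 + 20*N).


3 + 20*N = 3 + 20*12.19 = 246.8
Att = 10*log10(246.8) = 23.923 dB


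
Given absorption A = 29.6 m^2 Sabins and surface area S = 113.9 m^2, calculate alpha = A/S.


Absorption coefficient = absorbed power / incident power
alpha = A / S = 29.6 / 113.9 = 0.25988


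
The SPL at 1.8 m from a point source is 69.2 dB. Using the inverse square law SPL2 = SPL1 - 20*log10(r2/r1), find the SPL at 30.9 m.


r2/r1 = 30.9/1.8 = 17.1667
Correction = 20*log10(17.1667) = 24.6937 dB
SPL2 = 69.2 - 24.6937 = 44.506 dB


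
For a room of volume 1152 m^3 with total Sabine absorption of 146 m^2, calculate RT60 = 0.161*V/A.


RT60 = 0.161 * 1152 / 146 = 1.2704 s


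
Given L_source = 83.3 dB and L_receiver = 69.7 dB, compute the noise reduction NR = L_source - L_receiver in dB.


NR = L_source - L_receiver (difference between source and receiving room levels)
NR = 83.3 - 69.7 = 13.6 dB


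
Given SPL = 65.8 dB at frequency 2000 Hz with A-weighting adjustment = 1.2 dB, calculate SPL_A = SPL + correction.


A-weighting table: 2000 Hz -> 1.2 dB correction
SPL_A = SPL + correction = 65.8 + (1.2) = 67 dBA


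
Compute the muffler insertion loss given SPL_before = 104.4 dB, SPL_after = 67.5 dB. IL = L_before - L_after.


Insertion loss = SPL without muffler - SPL with muffler
IL = 104.4 - 67.5 = 36.9 dB


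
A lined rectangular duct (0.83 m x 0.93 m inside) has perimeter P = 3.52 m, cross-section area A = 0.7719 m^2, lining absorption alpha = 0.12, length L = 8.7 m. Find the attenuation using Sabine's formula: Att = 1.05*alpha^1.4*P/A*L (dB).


alpha^1.4 = 0.12^1.4 = 0.0513871
Attenuation rate = 1.05 * alpha^1.4 * P / A
= 1.05 * 0.0513871 * 3.52 / 0.7719 = 0.246051 dB/m
Total Att = 0.246051 * 8.7 = 2.1406 dB


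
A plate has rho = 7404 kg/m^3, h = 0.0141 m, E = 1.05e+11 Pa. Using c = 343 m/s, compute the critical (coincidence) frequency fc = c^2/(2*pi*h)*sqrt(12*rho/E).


12*rho/E = 12*7404/1.05e+11 = 8.46171e-07
sqrt(12*rho/E) = sqrt(8.46171e-07) = 0.000919876
c^2/(2*pi*h) = 343^2/(2*pi*0.0141) = 1.32797e+06
fc = 1.32797e+06 * 0.000919876 = 1221.6 Hz


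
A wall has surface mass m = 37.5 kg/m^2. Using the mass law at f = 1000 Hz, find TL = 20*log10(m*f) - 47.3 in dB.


m * f = 37.5 * 1000 = 37500
20*log10(37500) = 91.4806 dB
TL = 91.4806 - 47.3 = 44.181 dB


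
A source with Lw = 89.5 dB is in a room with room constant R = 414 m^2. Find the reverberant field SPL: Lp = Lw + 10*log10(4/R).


4/R = 4/414 = 0.00966184
Lp = 89.5 + 10*log10(0.00966184) = 69.351 dB


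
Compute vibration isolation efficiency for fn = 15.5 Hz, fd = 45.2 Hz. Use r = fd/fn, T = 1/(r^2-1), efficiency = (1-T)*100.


r = 45.2 / 15.5 = 2.91613
r^2 - 1 = 2.91613^2 - 1 = 7.50381
T = 1/7.50381 = 0.133266
Efficiency = (1 - 0.133266)*100 = 86.673 %


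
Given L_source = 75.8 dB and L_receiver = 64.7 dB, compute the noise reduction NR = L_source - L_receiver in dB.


NR = L_source - L_receiver (difference between source and receiving room levels)
NR = 75.8 - 64.7 = 11.1 dB


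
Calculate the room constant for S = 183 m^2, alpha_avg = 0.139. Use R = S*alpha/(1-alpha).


R = 183 * 0.139 / (1 - 0.139) = 29.544 m^2


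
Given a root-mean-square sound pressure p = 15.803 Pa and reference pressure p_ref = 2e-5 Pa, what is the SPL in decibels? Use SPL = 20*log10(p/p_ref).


p / p_ref = 15.803 / 2e-5 = 790150
SPL = 20 * log10(790150) = 117.95 dB


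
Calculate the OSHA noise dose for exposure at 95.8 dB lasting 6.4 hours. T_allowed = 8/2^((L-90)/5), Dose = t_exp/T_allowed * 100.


T_allowed = 8 / 2^((95.8 - 90)/5) = 3.5801 hr
Dose = 6.4 / 3.5801 * 100 = 178.77 %
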